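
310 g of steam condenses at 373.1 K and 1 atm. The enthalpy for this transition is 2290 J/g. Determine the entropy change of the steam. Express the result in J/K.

Heat released by the substance: Q = −mL = −310 × 2290 = −709900 J.
At constant T, ΔS = Q_rev/T = −709900 / 373.1 = -1900 J/K.

ΔS = -1900 J/K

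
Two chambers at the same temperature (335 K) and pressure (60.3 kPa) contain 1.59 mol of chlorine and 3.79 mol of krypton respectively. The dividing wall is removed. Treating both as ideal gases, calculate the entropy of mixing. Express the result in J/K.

Mole fractions: x_A = 1.59/5.38 = 0.296, x_B = 0.704.
ΔS_mix = −R(n_A ln x_A + n_B ln x_B) = −8.314 × (1.59 ln 0.296 + 3.79 ln 0.704) = 27.2 J/K.

ΔS_mix = 27.2 J/K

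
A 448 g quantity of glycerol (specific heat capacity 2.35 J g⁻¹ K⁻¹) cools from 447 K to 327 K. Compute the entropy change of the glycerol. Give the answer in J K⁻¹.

ΔS = -329 J/K

ΔS = ∫dQ_rev/T = m c ln(T₂/T₁) = 448 × 2.35 × ln(327/447) = -329 J/K.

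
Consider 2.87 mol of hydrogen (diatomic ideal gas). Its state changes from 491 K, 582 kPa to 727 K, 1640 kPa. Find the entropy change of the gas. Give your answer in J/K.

ΔS = nC_p ln(T₂/T₁) − nR ln(P₂/P₁), with C_p = 7R/2 = 29.1 J mol⁻¹ K⁻¹ for a diatomic ideal gas.
ΔS = 2.87 × [29.1 × ln(727/491) − 8.314 × ln(1640/582)] = 8.06 J/K.

ΔS = 8.06 J/K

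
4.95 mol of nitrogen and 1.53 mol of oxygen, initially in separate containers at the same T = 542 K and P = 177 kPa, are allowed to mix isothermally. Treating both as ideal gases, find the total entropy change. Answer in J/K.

Mole fractions: x_A = 4.95/6.48 = 0.764, x_B = 0.236.
ΔS_mix = −R(n_A ln x_A + n_B ln x_B) = −8.314 × (4.95 ln 0.764 + 1.53 ln 0.236) = 29.4 J/K.

ΔS_mix = 29.4 J/K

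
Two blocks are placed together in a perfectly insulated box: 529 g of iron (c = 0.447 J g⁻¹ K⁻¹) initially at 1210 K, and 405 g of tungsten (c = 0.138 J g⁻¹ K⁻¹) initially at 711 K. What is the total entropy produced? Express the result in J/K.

Energy balance: T_f = (m₁c₁T₁ + m₂c₂T₂)/(m₁c₁ + m₂c₂) = 1114.6 K.
ΔS₁ = m₁c₁ ln(T_f/T₁) = 236.463 × ln(1114.6/1210) = -19.42 J/K.
ΔS₂ = m₂c₂ ln(T_f/T₂) = 55.89 × ln(1114.6/711) = 25.13 J/K.
ΔS_total = -19.42 + 25.13 = 5.71 J/K.

ΔS_total = 5.71 J/K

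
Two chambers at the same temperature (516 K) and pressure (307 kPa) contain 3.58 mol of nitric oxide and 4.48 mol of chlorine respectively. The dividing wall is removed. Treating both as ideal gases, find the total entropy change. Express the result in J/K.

Mole fractions: x_A = 3.58/8.06 = 0.444, x_B = 0.556.
ΔS_mix = −R(n_A ln x_A + n_B ln x_B) = −8.314 × (3.58 ln 0.444 + 4.48 ln 0.556) = 46 J/K.

ΔS_mix = 46 J/K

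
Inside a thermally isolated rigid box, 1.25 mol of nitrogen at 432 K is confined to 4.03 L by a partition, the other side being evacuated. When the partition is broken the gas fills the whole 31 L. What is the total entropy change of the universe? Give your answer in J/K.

ΔS_universe = 21.2 J/K

For an ideal gas in free expansion Q = 0 and W = 0, so T is unchanged.
Entropy is a state function; using a reversible isothermal path, ΔS_gas = nR ln(V₂/V₁) = 1.25 × 8.314 × ln(31/4.03) = 21.2 J/K.
The insulated surroundings exchange no heat, so ΔS_surr = 0 and ΔS_universe = ΔS_gas.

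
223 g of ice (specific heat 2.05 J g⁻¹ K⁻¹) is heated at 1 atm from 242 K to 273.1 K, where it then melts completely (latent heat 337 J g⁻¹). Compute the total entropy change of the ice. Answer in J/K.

Warming step: ΔS₁ = m c ln(T_tr/T_i) = 223 × 2.05 × ln(273.1/242) = 55.27 J/K.
Phase change: ΔS₂ = +mL/T_tr = 223 × 337 / 273.1 = 275.2 J/K.
ΔS_total = (55.27) + (275.2) = 330 J/K.

ΔS = 330 J/K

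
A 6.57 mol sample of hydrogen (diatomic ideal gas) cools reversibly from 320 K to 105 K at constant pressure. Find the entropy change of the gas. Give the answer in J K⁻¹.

ΔS = -213 J/K

At constant pressure, ΔS = nC_p ln(T₂/T₁) with C_p = 7R/2 = 29.1 J mol⁻¹ K⁻¹.
ΔS = 6.57 × 29.1 × ln(105/320) = -213 J/K.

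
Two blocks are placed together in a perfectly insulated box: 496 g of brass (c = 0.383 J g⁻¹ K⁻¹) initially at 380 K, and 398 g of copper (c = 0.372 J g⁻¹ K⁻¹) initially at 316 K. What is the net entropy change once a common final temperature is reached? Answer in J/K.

ΔS_total = 1.4 J/K

Energy balance: T_f = (m₁c₁T₁ + m₂c₂T₂)/(m₁c₁ + m₂c₂) = 351.97 K.
ΔS₁ = m₁c₁ ln(T_f/T₁) = 189.968 × ln(351.97/380) = -14.56 J/K.
ΔS₂ = m₂c₂ ln(T_f/T₂) = 148.056 × ln(351.97/316) = 15.96 J/K.
ΔS_total = -14.56 + 15.96 = 1.4 J/K.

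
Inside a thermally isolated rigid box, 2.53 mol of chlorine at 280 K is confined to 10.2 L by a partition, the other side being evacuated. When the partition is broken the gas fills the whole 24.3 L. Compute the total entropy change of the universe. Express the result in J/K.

ΔS_universe = 18.3 J/K

For an ideal gas in free expansion Q = 0 and W = 0, so T is unchanged.
Entropy is a state function; using a reversible isothermal path, ΔS_gas = nR ln(V₂/V₁) = 2.53 × 8.314 × ln(24.3/10.2) = 18.3 J/K.
The insulated surroundings exchange no heat, so ΔS_surr = 0 and ΔS_universe = ΔS_gas.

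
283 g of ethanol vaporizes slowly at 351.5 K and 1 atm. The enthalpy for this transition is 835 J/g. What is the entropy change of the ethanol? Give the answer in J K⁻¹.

Heat absorbed by the substance: Q = mL = 283 × 835 = 236305 J.
At constant T, ΔS = Q_rev/T = 236305 / 351.5 = 672 J/K.

ΔS = 672 J/K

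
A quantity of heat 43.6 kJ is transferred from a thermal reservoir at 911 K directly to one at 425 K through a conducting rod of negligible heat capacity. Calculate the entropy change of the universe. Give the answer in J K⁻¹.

ΔS_total = 54.7 J/K

ΔS_hot = −Q/T_H = −43600/911 = -47.86 J/K and ΔS_cold = +Q/T_C = 43600/425 = 102.6 J/K.
ΔS_total = -47.86 + 102.6 = 54.7 J/K, positive as the second law requires.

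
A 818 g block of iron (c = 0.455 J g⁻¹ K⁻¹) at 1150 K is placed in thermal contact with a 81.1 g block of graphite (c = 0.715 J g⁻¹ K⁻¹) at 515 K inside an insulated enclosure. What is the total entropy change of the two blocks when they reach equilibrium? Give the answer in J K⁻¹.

ΔS_total = 13.3 J/K

Energy balance: T_f = (m₁c₁T₁ + m₂c₂T₂)/(m₁c₁ + m₂c₂) = 1064.4 K.
ΔS₁ = m₁c₁ ln(T_f/T₁) = 372.19 × ln(1064.4/1150) = -28.79 J/K.
ΔS₂ = m₂c₂ ln(T_f/T₂) = 57.9865 × ln(1064.4/515) = 42.1 J/K.
ΔS_total = -28.79 + 42.1 = 13.3 J/K.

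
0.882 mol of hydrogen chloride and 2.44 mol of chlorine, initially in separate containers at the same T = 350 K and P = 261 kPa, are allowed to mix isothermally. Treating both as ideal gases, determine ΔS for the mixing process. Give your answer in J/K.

ΔS_mix = 16 J/K

Mole fractions: x_A = 0.882/3.32 = 0.266, x_B = 0.734.
ΔS_mix = −R(n_A ln x_A + n_B ln x_B) = −8.314 × (0.882 ln 0.266 + 2.44 ln 0.734) = 16 J/K.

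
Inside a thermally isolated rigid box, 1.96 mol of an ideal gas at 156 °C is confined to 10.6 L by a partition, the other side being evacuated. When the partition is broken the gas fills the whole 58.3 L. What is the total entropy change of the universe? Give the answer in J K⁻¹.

ΔS_universe = 27.8 J/K

For an ideal gas in free expansion Q = 0 and W = 0, so T is unchanged.
Entropy is a state function; using a reversible isothermal path, ΔS_gas = nR ln(V₂/V₁) = 1.96 × 8.314 × ln(58.3/10.6) = 27.8 J/K.
The insulated surroundings exchange no heat, so ΔS_surr = 0 and ΔS_universe = ΔS_gas.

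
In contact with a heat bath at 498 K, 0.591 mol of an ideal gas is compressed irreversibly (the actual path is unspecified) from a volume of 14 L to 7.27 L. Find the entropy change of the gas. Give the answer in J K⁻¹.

ΔS_gas = -3.22 J/K

Entropy is a state function, so ΔS_gas depends only on the end states.
For an isothermal ideal gas ΔS_gas = nR ln(V₂/V₁) = 0.591 × 8.314 × ln(7.27/14) = -3.22 J/K.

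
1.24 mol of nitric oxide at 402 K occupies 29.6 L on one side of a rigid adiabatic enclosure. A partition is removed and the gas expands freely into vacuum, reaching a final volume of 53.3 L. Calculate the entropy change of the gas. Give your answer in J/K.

ΔS_gas = 6.06 J/K

For an ideal gas in free expansion Q = 0 and W = 0, so T is unchanged.
Entropy is a state function; using a reversible isothermal path, ΔS_gas = nR ln(V₂/V₁) = 1.24 × 8.314 × ln(53.3/29.6) = 6.06 J/K.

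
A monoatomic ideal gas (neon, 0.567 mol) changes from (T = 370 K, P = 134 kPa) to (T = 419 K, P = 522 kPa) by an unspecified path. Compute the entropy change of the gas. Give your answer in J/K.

ΔS = nC_p ln(T₂/T₁) − nR ln(P₂/P₁), with C_p = 5R/2 = 20.79 J mol⁻¹ K⁻¹ for a monoatomic ideal gas.
ΔS = 0.567 × [20.79 × ln(419/370) − 8.314 × ln(522/134)] = -4.94 J/K.

ΔS = -4.94 J/K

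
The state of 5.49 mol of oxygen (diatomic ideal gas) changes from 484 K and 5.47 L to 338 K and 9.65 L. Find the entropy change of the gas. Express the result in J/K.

ΔS = -15.1 J/K

Entropy is a state function: ΔS = nC_V ln(T₂/T₁) + nR ln(V₂/V₁), with C_V = 5R/2 = 20.79 J mol⁻¹ K⁻¹ for a diatomic ideal gas.
ΔS = 5.49 × [20.79 × ln(338/484) + 8.314 × ln(9.65/5.47)] = -15.1 J/K.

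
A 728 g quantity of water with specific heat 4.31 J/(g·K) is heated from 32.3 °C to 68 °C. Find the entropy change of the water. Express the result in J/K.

ΔS = 347 J/K

In kelvin: T₁ = 305.45 K, T₂ = 341.15 K. ΔS = ∫dQ_rev/T = m c ln(T₂/T₁) = 728 × 4.31 × ln(341.15/305.45) = 347 J/K.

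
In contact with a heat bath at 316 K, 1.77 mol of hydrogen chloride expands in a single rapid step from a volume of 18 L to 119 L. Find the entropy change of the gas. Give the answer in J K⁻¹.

Entropy is a state function, so ΔS_gas depends only on the end states.
For an isothermal ideal gas ΔS_gas = nR ln(V₂/V₁) = 1.77 × 8.314 × ln(119/18) = 27.8 J/K.

ΔS_gas = 27.8 J/K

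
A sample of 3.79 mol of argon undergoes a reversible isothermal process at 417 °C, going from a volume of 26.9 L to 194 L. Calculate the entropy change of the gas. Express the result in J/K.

ΔS_gas = 62.3 J/K

For an isothermal ideal gas ΔS_gas = nR ln(V₂/V₁) = 3.79 × 8.314 × ln(194/26.9) = 62.3 J/K.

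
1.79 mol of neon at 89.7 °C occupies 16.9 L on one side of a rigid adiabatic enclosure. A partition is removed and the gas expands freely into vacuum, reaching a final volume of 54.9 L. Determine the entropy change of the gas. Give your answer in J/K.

No heat is exchanged and no work is done, so the ideal-gas temperature stays constant.
Entropy is a state function; using a reversible isothermal path, ΔS_gas = nR ln(V₂/V₁) = 1.79 × 8.314 × ln(54.9/16.9) = 17.5 J/K.

ΔS_gas = 17.5 J/K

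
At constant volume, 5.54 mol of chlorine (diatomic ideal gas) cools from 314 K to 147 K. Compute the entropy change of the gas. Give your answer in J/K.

ΔS = -87.4 J/K

At constant volume, ΔS = nC_V ln(T₂/T₁) with C_V = 5R/2 = 20.79 J mol⁻¹ K⁻¹.
ΔS = 5.54 × 20.79 × ln(147/314) = -87.4 J/K.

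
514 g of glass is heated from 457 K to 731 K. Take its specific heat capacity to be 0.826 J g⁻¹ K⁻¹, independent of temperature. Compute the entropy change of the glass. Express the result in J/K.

ΔS = 199 J/K

ΔS = ∫dQ_rev/T = m c ln(T₂/T₁) = 514 × 0.826 × ln(731/457) = 199 J/K.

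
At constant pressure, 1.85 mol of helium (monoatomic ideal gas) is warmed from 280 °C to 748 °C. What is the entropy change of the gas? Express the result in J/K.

ΔS = 23.6 J/K

In kelvin: T₁ = 553.15 K, T₂ = 1021.15 K. At constant pressure, ΔS = nC_p ln(T₂/T₁) with C_p = 5R/2 = 20.79 J mol⁻¹ K⁻¹.
ΔS = 1.85 × 20.79 × ln(1021.15/553.15) = 23.6 J/K.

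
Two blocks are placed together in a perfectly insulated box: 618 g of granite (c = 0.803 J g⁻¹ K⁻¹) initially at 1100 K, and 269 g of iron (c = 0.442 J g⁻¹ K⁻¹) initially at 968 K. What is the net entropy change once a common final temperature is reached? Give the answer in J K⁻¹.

Energy balance: T_f = (m₁c₁T₁ + m₂c₂T₂)/(m₁c₁ + m₂c₂) = 1074.5 K.
ΔS₁ = m₁c₁ ln(T_f/T₁) = 496.254 × ln(1074.5/1100) = -11.646 J/K.
ΔS₂ = m₂c₂ ln(T_f/T₂) = 118.898 × ln(1074.5/968) = 12.409 J/K.
ΔS_total = -11.646 + 12.409 = 0.763 J/K.

ΔS_total = 0.763 J/K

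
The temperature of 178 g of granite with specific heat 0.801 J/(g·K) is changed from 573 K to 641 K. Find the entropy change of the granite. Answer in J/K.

ΔS = 16 J/K

ΔS = ∫dQ_rev/T = m c ln(T₂/T₁) = 178 × 0.801 × ln(641/573) = 16 J/K.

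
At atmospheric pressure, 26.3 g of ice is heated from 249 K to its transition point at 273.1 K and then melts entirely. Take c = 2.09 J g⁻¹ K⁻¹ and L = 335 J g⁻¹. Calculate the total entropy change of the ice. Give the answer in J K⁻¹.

ΔS = 37.3 J/K

Warming step: ΔS₁ = m c ln(T_tr/T_i) = 26.3 × 2.09 × ln(273.1/249) = 5.078 J/K.
Phase change: ΔS₂ = +mL/T_tr = 26.3 × 335 / 273.1 = 32.26 J/K.
ΔS_total = (5.078) + (32.26) = 37.3 J/K.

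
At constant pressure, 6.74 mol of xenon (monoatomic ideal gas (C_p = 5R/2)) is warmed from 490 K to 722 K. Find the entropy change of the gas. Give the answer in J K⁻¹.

ΔS = 54.3 J/K

At constant pressure, ΔS = nC_p ln(T₂/T₁) with C_p = 5R/2 = 20.79 J mol⁻¹ K⁻¹.
ΔS = 6.74 × 20.79 × ln(722/490) = 54.3 J/K.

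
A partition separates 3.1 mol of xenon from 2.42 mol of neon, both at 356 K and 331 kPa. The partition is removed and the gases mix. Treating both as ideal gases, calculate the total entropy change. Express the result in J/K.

Mole fractions: x_A = 3.1/5.52 = 0.562, x_B = 0.438.
ΔS_mix = −R(n_A ln x_A + n_B ln x_B) = −8.314 × (3.1 ln 0.562 + 2.42 ln 0.438) = 31.5 J/K.

ΔS_mix = 31.5 J/K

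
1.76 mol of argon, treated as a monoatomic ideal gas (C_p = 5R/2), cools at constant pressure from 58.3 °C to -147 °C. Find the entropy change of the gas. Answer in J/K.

In kelvin: T₁ = 331.45 K, T₂ = 126.15 K. At constant pressure, ΔS = nC_p ln(T₂/T₁) with C_p = 5R/2 = 20.79 J mol⁻¹ K⁻¹.
ΔS = 1.76 × 20.79 × ln(126.15/331.45) = -35.3 J/K.

ΔS = -35.3 J/K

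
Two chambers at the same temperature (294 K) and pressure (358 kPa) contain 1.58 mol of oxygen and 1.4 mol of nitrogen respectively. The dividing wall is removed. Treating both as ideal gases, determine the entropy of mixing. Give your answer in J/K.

ΔS_mix = 17.1 J/K

Mole fractions: x_A = 1.58/2.98 = 0.53, x_B = 0.47.
ΔS_mix = −R(n_A ln x_A + n_B ln x_B) = −8.314 × (1.58 ln 0.53 + 1.4 ln 0.47) = 17.1 J/K.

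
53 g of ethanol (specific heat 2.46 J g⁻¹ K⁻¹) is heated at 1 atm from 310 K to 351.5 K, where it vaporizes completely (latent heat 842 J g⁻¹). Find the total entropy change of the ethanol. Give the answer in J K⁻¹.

Warming step: ΔS₁ = m c ln(T_tr/T_i) = 53 × 2.46 × ln(351.5/310) = 16.38 J/K.
Phase change: ΔS₂ = +mL/T_tr = 53 × 842 / 351.5 = 127 J/K.
ΔS_total = (16.38) + (127) = 143 J/K.

ΔS = 143 J/K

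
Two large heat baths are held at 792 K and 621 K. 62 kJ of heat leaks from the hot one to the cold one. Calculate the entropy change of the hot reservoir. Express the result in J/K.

The hot reservoir loses heat Q, so ΔS_hot = −Q/T_H = −62000/792 = -78.3 J/K.

ΔS_hot = -78.3 J/K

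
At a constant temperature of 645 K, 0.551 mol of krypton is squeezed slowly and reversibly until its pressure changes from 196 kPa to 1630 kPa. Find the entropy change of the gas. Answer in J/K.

For an isothermal ideal gas ΔS_gas = nR ln(P₁/P₂) = 0.551 × 8.314 × ln(196/1630) = -9.7 J/K.

ΔS_gas = -9.7 J/K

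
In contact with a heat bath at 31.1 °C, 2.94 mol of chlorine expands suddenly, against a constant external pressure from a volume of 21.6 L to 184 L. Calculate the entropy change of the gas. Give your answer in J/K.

ΔS_gas = 52.4 J/K

Entropy is a state function, so ΔS_gas depends only on the end states.
For an isothermal ideal gas ΔS_gas = nR ln(V₂/V₁) = 2.94 × 8.314 × ln(184/21.6) = 52.4 J/K.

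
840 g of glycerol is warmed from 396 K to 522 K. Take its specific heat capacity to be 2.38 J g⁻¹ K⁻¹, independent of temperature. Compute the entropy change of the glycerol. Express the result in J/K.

ΔS = 552 J/K

ΔS = ∫dQ_rev/T = m c ln(T₂/T₁) = 840 × 2.38 × ln(522/396) = 552 J/K.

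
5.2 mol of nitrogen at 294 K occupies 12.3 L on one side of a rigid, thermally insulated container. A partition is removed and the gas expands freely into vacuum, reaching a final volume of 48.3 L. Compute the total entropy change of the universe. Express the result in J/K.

ΔS_universe = 59.1 J/K

For an ideal gas in free expansion Q = 0 and W = 0, so T is unchanged.
Entropy is a state function; using a reversible isothermal path, ΔS_gas = nR ln(V₂/V₁) = 5.2 × 8.314 × ln(48.3/12.3) = 59.1 J/K.
The insulated surroundings exchange no heat, so ΔS_surr = 0 and ΔS_universe = ΔS_gas.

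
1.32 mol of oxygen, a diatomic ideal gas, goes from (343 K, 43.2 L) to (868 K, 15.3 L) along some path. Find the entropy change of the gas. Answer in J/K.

Entropy is a state function: ΔS = nC_V ln(T₂/T₁) + nR ln(V₂/V₁), with C_V = 5R/2 = 20.79 J mol⁻¹ K⁻¹ for a diatomic ideal gas.
ΔS = 1.32 × [20.79 × ln(868/343) + 8.314 × ln(15.3/43.2)] = 14.1 J/K.

ΔS = 14.1 J/K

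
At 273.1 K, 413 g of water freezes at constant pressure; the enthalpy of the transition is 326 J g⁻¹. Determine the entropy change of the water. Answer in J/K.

Heat released by the substance: Q = −mL = −413 × 326 = −134638 J.
At constant T, ΔS = Q_rev/T = −134638 / 273.1 = -493 J/K.

ΔS = -493 J/K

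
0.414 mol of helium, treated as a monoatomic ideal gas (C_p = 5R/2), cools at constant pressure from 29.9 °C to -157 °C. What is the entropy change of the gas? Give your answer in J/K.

In kelvin: T₁ = 303.05 K, T₂ = 116.15 K. At constant pressure, ΔS = nC_p ln(T₂/T₁) with C_p = 5R/2 = 20.79 J mol⁻¹ K⁻¹.
ΔS = 0.414 × 20.79 × ln(116.15/303.05) = -8.25 J/K.

ΔS = -8.25 J/K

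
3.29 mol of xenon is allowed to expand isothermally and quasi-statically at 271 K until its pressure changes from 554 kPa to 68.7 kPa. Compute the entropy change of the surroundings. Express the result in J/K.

For an isothermal ideal gas ΔS_gas = nR ln(P₁/P₂) = 3.29 × 8.314 × ln(554/68.7) = 57.1 J/K.
The process is reversible, so ΔS_surr = −ΔS_gas = -57.1 J/K and ΔS_universe = 0.

ΔS_surr = -57.1 J/K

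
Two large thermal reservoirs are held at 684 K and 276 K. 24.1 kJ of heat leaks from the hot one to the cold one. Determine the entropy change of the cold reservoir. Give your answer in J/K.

ΔS_cold = 87.3 J/K

The cold reservoir gains heat Q, so ΔS_cold = +Q/T_C = 24100/276 = 87.3 J/K.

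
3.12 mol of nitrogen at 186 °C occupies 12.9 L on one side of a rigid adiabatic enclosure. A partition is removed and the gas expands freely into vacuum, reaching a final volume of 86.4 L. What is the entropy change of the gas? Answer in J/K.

For an ideal gas in free expansion Q = 0 and W = 0, so T is unchanged.
Entropy is a state function; using a reversible isothermal path, ΔS_gas = nR ln(V₂/V₁) = 3.12 × 8.314 × ln(86.4/12.9) = 49.3 J/K.

ΔS_gas = 49.3 J/K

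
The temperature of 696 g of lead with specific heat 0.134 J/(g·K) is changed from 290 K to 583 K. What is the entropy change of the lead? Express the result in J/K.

ΔS = ∫dQ_rev/T = m c ln(T₂/T₁) = 696 × 0.134 × ln(583/290) = 65.1 J/K.

ΔS = 65.1 J/K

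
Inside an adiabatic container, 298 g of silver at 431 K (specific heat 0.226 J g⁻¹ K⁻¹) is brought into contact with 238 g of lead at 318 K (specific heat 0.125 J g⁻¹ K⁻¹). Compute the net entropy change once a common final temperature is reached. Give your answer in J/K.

Energy balance: T_f = (m₁c₁T₁ + m₂c₂T₂)/(m₁c₁ + m₂c₂) = 396.38 K.
ΔS₁ = m₁c₁ ln(T_f/T₁) = 67.348 × ln(396.38/431) = -5.6397 J/K.
ΔS₂ = m₂c₂ ln(T_f/T₂) = 29.75 × ln(396.38/318) = 6.5544 J/K.
ΔS_total = -5.6397 + 6.5544 = 0.915 J/K.

ΔS_total = 0.915 J/K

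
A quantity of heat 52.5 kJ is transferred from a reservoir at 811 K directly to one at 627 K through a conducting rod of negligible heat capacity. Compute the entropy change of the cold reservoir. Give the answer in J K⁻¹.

ΔS_cold = 83.7 J/K

The cold reservoir gains heat Q, so ΔS_cold = +Q/T_C = 52500/627 = 83.7 J/K.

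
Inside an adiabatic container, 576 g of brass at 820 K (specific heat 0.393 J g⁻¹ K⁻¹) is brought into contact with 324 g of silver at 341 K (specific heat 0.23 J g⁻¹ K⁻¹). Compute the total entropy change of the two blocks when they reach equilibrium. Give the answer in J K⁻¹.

ΔS_total = 18.4 J/K

Energy balance: T_f = (m₁c₁T₁ + m₂c₂T₂)/(m₁c₁ + m₂c₂) = 701.37 K.
ΔS₁ = m₁c₁ ln(T_f/T₁) = 226.368 × ln(701.37/820) = -35.38 J/K.
ΔS₂ = m₂c₂ ln(T_f/T₂) = 74.52 × ln(701.37/341) = 53.74 J/K.
ΔS_total = -35.38 + 53.74 = 18.4 J/K.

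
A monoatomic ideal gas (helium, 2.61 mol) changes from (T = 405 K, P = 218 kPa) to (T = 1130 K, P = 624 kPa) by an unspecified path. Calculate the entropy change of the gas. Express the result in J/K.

ΔS = nC_p ln(T₂/T₁) − nR ln(P₂/P₁), with C_p = 5R/2 = 20.79 J mol⁻¹ K⁻¹ for a monoatomic ideal gas.
ΔS = 2.61 × [20.79 × ln(1130/405) − 8.314 × ln(624/218)] = 32.8 J/K.

ΔS = 32.8 J/K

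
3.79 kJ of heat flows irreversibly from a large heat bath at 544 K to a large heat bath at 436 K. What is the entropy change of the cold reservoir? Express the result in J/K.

ΔS_cold = 8.69 J/K

The cold reservoir gains heat Q, so ΔS_cold = +Q/T_C = 3790/436 = 8.69 J/K.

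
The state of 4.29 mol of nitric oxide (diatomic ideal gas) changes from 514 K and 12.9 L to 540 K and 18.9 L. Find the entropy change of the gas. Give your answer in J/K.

ΔS = 18 J/K

Entropy is a state function: ΔS = nC_V ln(T₂/T₁) + nR ln(V₂/V₁), with C_V = 5R/2 = 20.79 J mol⁻¹ K⁻¹ for a diatomic ideal gas.
ΔS = 4.29 × [20.79 × ln(540/514) + 8.314 × ln(18.9/12.9)] = 18 J/K.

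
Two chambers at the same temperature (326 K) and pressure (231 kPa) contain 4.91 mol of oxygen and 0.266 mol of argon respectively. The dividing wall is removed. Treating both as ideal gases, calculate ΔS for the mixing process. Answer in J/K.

ΔS_mix = 8.72 J/K

Mole fractions: x_A = 4.91/5.18 = 0.949, x_B = 0.0514.
ΔS_mix = −R(n_A ln x_A + n_B ln x_B) = −8.314 × (4.91 ln 0.949 + 0.266 ln 0.0514) = 8.72 J/K.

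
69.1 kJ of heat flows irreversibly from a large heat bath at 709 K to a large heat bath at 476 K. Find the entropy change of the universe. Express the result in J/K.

ΔS_hot = −Q/T_H = −69100/709 = -97.46 J/K and ΔS_cold = +Q/T_C = 69100/476 = 145.2 J/K.
ΔS_total = -97.46 + 145.2 = 47.7 J/K, positive as the second law requires.

ΔS_total = 47.7 J/K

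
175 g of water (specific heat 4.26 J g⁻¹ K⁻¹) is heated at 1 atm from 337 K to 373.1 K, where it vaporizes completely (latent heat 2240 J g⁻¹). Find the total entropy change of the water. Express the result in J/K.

ΔS = 1130 J/K

Warming step: ΔS₁ = m c ln(T_tr/T_i) = 175 × 4.26 × ln(373.1/337) = 75.86 J/K.
Phase change: ΔS₂ = +mL/T_tr = 175 × 2240 / 373.1 = 1051 J/K.
ΔS_total = (75.86) + (1051) = 1130 J/K.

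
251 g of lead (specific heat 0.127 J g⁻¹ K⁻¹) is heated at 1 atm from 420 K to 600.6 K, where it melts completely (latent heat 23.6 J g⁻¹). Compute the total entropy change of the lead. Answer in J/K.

ΔS = 21.3 J/K

Warming step: ΔS₁ = m c ln(T_tr/T_i) = 251 × 0.127 × ln(600.6/420) = 11.4 J/K.
Phase change: ΔS₂ = +mL/T_tr = 251 × 23.6 / 600.6 = 9.863 J/K.
ΔS_total = (11.4) + (9.863) = 21.3 J/K.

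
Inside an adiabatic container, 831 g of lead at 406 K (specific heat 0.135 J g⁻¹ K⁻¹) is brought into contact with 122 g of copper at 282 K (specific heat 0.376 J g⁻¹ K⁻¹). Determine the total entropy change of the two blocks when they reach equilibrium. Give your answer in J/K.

ΔS_total = 2.05 J/K

Energy balance: T_f = (m₁c₁T₁ + m₂c₂T₂)/(m₁c₁ + m₂c₂) = 370.01 K.
ΔS₁ = m₁c₁ ln(T_f/T₁) = 112.185 × ln(370.01/406) = -10.41 J/K.
ΔS₂ = m₂c₂ ln(T_f/T₂) = 45.872 × ln(370.01/282) = 12.46 J/K.
ΔS_total = -10.41 + 12.46 = 2.05 J/K.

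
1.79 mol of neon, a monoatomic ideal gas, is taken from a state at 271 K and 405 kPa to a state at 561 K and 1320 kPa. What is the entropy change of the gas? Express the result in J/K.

ΔS = nC_p ln(T₂/T₁) − nR ln(P₂/P₁), with C_p = 5R/2 = 20.79 J mol⁻¹ K⁻¹ for a monoatomic ideal gas.
ΔS = 1.79 × [20.79 × ln(561/271) − 8.314 × ln(1320/405)] = 9.49 J/K.

ΔS = 9.49 J/K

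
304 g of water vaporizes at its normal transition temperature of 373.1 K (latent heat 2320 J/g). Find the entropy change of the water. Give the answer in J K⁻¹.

ΔS = 1890 J/K

Heat absorbed by the substance: Q = mL = 304 × 2320 = 705280 J.
At constant T, ΔS = Q_rev/T = 705280 / 373.1 = 1890 J/K.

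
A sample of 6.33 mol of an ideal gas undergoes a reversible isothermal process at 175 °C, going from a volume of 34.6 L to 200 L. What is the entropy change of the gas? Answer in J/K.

ΔS_gas = 92.3 J/K

For an isothermal ideal gas ΔS_gas = nR ln(V₂/V₁) = 6.33 × 8.314 × ln(200/34.6) = 92.3 J/K.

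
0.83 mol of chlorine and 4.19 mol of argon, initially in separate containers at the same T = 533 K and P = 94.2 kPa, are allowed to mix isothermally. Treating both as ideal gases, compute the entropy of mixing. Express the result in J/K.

Mole fractions: x_A = 0.83/5.02 = 0.165, x_B = 0.835.
ΔS_mix = −R(n_A ln x_A + n_B ln x_B) = −8.314 × (0.83 ln 0.165 + 4.19 ln 0.835) = 18.7 J/K.

ΔS_mix = 18.7 J/K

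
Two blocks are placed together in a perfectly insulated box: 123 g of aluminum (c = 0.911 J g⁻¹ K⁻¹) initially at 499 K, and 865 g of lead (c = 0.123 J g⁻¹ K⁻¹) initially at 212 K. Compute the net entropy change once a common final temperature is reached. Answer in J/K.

ΔS_total = 19.3 J/K

Energy balance: T_f = (m₁c₁T₁ + m₂c₂T₂)/(m₁c₁ + m₂c₂) = 359.22 K.
ΔS₁ = m₁c₁ ln(T_f/T₁) = 112.053 × ln(359.22/499) = -36.83 J/K.
ΔS₂ = m₂c₂ ln(T_f/T₂) = 106.395 × ln(359.22/212) = 56.11 J/K.
ΔS_total = -36.83 + 56.11 = 19.3 J/K.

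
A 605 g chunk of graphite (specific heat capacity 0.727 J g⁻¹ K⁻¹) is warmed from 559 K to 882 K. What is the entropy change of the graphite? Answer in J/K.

ΔS = ∫dQ_rev/T = m c ln(T₂/T₁) = 605 × 0.727 × ln(882/559) = 201 J/K.

ΔS = 201 J/K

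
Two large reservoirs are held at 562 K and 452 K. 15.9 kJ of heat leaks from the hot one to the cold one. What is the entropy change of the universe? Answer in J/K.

ΔS_hot = −Q/T_H = −15900/562 = -28.29 J/K and ΔS_cold = +Q/T_C = 15900/452 = 35.18 J/K.
ΔS_total = -28.29 + 35.18 = 6.89 J/K, positive as the second law requires.

ΔS_total = 6.89 J/K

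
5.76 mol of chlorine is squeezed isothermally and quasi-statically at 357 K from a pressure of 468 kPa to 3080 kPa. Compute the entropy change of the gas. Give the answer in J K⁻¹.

ΔS_gas = -90.2 J/K

For an isothermal ideal gas ΔS_gas = nR ln(P₁/P₂) = 5.76 × 8.314 × ln(468/3080) = -90.2 J/K.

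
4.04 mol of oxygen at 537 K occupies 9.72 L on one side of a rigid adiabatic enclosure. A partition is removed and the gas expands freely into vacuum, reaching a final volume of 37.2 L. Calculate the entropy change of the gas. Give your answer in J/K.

For an ideal gas in free expansion Q = 0 and W = 0, so T is unchanged.
Entropy is a state function; using a reversible isothermal path, ΔS_gas = nR ln(V₂/V₁) = 4.04 × 8.314 × ln(37.2/9.72) = 45.1 J/K.

ΔS_gas = 45.1 J/K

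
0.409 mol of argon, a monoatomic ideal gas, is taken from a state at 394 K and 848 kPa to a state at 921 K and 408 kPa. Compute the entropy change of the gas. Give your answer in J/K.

ΔS = 9.71 J/K

ΔS = nC_p ln(T₂/T₁) − nR ln(P₂/P₁), with C_p = 5R/2 = 20.79 J mol⁻¹ K⁻¹ for a monoatomic ideal gas.
ΔS = 0.409 × [20.79 × ln(921/394) − 8.314 × ln(408/848)] = 9.71 J/K.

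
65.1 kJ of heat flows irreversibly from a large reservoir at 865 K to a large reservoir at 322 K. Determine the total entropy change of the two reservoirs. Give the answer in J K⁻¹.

ΔS_hot = −Q/T_H = −65100/865 = -75.26 J/K and ΔS_cold = +Q/T_C = 65100/322 = 202.2 J/K.
ΔS_total = -75.26 + 202.2 = 127 J/K, positive as the second law requires.

ΔS_total = 127 J/K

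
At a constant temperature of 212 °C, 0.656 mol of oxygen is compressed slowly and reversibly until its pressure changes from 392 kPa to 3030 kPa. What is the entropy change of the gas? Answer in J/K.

For an isothermal ideal gas ΔS_gas = nR ln(P₁/P₂) = 0.656 × 8.314 × ln(392/3030) = -11.2 J/K.

ΔS_gas = -11.2 J/K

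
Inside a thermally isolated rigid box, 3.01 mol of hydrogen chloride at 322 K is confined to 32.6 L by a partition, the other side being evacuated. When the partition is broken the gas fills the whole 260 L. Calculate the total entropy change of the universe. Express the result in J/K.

For an ideal gas in free expansion Q = 0 and W = 0, so T is unchanged.
Entropy is a state function; using a reversible isothermal path, ΔS_gas = nR ln(V₂/V₁) = 3.01 × 8.314 × ln(260/32.6) = 52 J/K.
The insulated surroundings exchange no heat, so ΔS_surr = 0 and ΔS_universe = ΔS_gas.

ΔS_universe = 52 J/K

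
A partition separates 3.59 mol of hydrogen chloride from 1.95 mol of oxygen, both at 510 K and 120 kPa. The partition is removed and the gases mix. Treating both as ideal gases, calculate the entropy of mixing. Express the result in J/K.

ΔS_mix = 29.9 J/K

Mole fractions: x_A = 3.59/5.54 = 0.648, x_B = 0.352.
ΔS_mix = −R(n_A ln x_A + n_B ln x_B) = −8.314 × (3.59 ln 0.648 + 1.95 ln 0.352) = 29.9 J/K.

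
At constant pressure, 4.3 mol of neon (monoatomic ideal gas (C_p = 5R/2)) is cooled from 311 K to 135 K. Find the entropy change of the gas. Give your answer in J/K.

At constant pressure, ΔS = nC_p ln(T₂/T₁) with C_p = 5R/2 = 20.79 J mol⁻¹ K⁻¹.
ΔS = 4.3 × 20.79 × ln(135/311) = -74.6 J/K.

ΔS = -74.6 J/K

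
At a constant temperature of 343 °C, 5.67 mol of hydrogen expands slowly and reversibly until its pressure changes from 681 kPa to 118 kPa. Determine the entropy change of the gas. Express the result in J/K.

For an isothermal ideal gas ΔS_gas = nR ln(P₁/P₂) = 5.67 × 8.314 × ln(681/118) = 82.6 J/K.

ΔS_gas = 82.6 J/K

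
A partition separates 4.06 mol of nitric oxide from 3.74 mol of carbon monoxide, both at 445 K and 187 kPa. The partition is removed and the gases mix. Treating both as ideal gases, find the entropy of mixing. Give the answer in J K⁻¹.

ΔS_mix = 44.9 J/K

Mole fractions: x_A = 4.06/7.8 = 0.521, x_B = 0.479.
ΔS_mix = −R(n_A ln x_A + n_B ln x_B) = −8.314 × (4.06 ln 0.521 + 3.74 ln 0.479) = 44.9 J/K.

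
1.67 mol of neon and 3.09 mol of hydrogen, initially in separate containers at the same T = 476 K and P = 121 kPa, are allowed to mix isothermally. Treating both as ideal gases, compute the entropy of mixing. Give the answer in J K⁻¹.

ΔS_mix = 25.6 J/K

Mole fractions: x_A = 1.67/4.76 = 0.351, x_B = 0.649.
ΔS_mix = −R(n_A ln x_A + n_B ln x_B) = −8.314 × (1.67 ln 0.351 + 3.09 ln 0.649) = 25.6 J/K.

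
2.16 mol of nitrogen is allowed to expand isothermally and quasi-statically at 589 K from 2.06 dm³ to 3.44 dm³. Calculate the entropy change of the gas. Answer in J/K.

For an isothermal ideal gas ΔS_gas = nR ln(V₂/V₁) = 2.16 × 8.314 × ln(3.44/2.06) = 9.21 J/K.

ΔS_gas = 9.21 J/K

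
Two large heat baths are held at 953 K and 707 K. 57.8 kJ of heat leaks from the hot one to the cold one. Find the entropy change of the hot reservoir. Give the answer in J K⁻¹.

ΔS_hot = -60.7 J/K

The hot reservoir loses heat Q, so ΔS_hot = −Q/T_H = −57800/953 = -60.7 J/K.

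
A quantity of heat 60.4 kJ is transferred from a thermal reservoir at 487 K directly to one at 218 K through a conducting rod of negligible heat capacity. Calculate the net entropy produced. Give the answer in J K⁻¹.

ΔS_total = 153 J/K

ΔS_hot = −Q/T_H = −60400/487 = -124 J/K and ΔS_cold = +Q/T_C = 60400/218 = 277.1 J/K.
ΔS_total = -124 + 277.1 = 153 J/K, positive as the second law requires.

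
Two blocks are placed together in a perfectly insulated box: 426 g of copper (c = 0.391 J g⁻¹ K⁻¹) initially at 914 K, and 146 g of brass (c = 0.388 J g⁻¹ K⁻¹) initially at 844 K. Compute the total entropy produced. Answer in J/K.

ΔS_total = 0.132 J/K

Energy balance: T_f = (m₁c₁T₁ + m₂c₂T₂)/(m₁c₁ + m₂c₂) = 896.24 K.
ΔS₁ = m₁c₁ ln(T_f/T₁) = 166.566 × ln(896.24/914) = -3.2693 J/K.
ΔS₂ = m₂c₂ ln(T_f/T₂) = 56.648 × ln(896.24/844) = 3.4017 J/K.
ΔS_total = -3.2693 + 3.4017 = 0.132 J/K.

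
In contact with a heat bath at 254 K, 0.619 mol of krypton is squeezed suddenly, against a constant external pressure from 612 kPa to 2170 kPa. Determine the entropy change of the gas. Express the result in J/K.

Entropy is a state function, so ΔS_gas depends only on the end states.
For an isothermal ideal gas ΔS_gas = nR ln(P₁/P₂) = 0.619 × 8.314 × ln(612/2170) = -6.51 J/K.

ΔS_gas = -6.51 J/K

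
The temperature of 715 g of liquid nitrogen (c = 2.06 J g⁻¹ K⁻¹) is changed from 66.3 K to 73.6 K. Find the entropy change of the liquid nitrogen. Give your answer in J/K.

ΔS = ∫dQ_rev/T = m c ln(T₂/T₁) = 715 × 2.06 × ln(73.6/66.3) = 154 J/K.

ΔS = 154 J/K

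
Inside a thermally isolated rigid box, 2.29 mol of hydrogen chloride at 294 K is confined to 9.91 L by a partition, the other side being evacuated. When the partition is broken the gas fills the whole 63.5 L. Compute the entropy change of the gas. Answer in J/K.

ΔS_gas = 35.4 J/K

No heat is exchanged and no work is done, so the ideal-gas temperature stays constant.
Entropy is a state function; using a reversible isothermal path, ΔS_gas = nR ln(V₂/V₁) = 2.29 × 8.314 × ln(63.5/9.91) = 35.4 J/K.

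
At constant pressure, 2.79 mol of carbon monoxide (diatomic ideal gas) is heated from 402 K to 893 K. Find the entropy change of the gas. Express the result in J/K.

ΔS = 64.8 J/K

At constant pressure, ΔS = nC_p ln(T₂/T₁) with C_p = 7R/2 = 29.1 J mol⁻¹ K⁻¹.
ΔS = 2.79 × 29.1 × ln(893/402) = 64.8 J/K.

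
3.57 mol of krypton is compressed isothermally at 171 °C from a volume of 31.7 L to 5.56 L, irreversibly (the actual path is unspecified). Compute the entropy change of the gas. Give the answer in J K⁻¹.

Entropy is a state function, so ΔS_gas depends only on the end states.
For an isothermal ideal gas ΔS_gas = nR ln(V₂/V₁) = 3.57 × 8.314 × ln(5.56/31.7) = -51.7 J/K.

ΔS_gas = -51.7 J/K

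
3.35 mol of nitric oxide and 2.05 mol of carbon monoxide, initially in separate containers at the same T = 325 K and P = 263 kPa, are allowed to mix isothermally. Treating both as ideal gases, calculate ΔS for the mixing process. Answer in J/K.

Mole fractions: x_A = 3.35/5.4 = 0.62, x_B = 0.38.
ΔS_mix = −R(n_A ln x_A + n_B ln x_B) = −8.314 × (3.35 ln 0.62 + 2.05 ln 0.38) = 29.8 J/K.

ΔS_mix = 29.8 J/K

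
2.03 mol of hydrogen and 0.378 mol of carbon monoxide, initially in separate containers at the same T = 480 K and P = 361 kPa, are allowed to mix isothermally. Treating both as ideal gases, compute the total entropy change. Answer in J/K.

Mole fractions: x_A = 2.03/2.41 = 0.843, x_B = 0.157.
ΔS_mix = −R(n_A ln x_A + n_B ln x_B) = −8.314 × (2.03 ln 0.843 + 0.378 ln 0.157) = 8.7 J/K.

ΔS_mix = 8.7 J/K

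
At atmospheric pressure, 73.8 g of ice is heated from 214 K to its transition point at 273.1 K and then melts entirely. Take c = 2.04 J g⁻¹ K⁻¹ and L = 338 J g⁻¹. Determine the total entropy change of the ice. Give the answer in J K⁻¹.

Warming step: ΔS₁ = m c ln(T_tr/T_i) = 73.8 × 2.04 × ln(273.1/214) = 36.71 J/K.
Phase change: ΔS₂ = +mL/T_tr = 73.8 × 338 / 273.1 = 91.34 J/K.
ΔS_total = (36.71) + (91.34) = 128 J/K.

ΔS = 128 J/K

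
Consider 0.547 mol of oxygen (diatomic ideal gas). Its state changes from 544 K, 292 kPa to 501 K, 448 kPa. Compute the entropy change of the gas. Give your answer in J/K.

ΔS = nC_p ln(T₂/T₁) − nR ln(P₂/P₁), with C_p = 7R/2 = 29.1 J mol⁻¹ K⁻¹ for a diatomic ideal gas.
ΔS = 0.547 × [29.1 × ln(501/544) − 8.314 × ln(448/292)] = -3.26 J/K.

ΔS = -3.26 J/K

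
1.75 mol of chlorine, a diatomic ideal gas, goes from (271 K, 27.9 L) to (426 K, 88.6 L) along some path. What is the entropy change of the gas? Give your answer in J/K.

ΔS = 33.3 J/K

Entropy is a state function: ΔS = nC_V ln(T₂/T₁) + nR ln(V₂/V₁), with C_V = 5R/2 = 20.79 J mol⁻¹ K⁻¹ for a diatomic ideal gas.
ΔS = 1.75 × [20.79 × ln(426/271) + 8.314 × ln(88.6/27.9)] = 33.3 J/K.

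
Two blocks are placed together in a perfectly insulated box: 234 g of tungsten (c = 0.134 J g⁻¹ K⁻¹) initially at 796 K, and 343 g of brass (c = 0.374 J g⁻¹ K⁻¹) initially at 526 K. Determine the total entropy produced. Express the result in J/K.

ΔS_total = 2.34 J/K

Energy balance: T_f = (m₁c₁T₁ + m₂c₂T₂)/(m₁c₁ + m₂c₂) = 579.03 K.
ΔS₁ = m₁c₁ ln(T_f/T₁) = 31.356 × ln(579.03/796) = -9.979 J/K.
ΔS₂ = m₂c₂ ln(T_f/T₂) = 128.282 × ln(579.03/526) = 12.32 J/K.
ΔS_total = -9.979 + 12.32 = 2.34 J/K.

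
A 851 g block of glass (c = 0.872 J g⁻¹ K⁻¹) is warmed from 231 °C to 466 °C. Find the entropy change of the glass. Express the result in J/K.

ΔS = 284 J/K

In kelvin: T₁ = 504.15 K, T₂ = 739.15 K. ΔS = ∫dQ_rev/T = m c ln(T₂/T₁) = 851 × 0.872 × ln(739.15/504.15) = 284 J/K.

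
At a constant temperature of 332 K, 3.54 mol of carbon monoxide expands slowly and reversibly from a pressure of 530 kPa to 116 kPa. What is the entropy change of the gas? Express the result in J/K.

ΔS_gas = 44.7 J/K

For an isothermal ideal gas ΔS_gas = nR ln(P₁/P₂) = 3.54 × 8.314 × ln(530/116) = 44.7 J/K.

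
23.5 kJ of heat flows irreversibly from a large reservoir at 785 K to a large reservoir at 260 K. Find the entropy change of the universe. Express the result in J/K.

ΔS_total = 60.4 J/K

ΔS_hot = −Q/T_H = −23500/785 = -29.94 J/K and ΔS_cold = +Q/T_C = 23500/260 = 90.38 J/K.
ΔS_total = -29.94 + 90.38 = 60.4 J/K, positive as the second law requires.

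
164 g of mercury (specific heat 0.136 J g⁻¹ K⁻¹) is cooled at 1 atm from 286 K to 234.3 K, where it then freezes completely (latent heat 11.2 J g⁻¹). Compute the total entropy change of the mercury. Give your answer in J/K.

ΔS = -12.3 J/K

Cooling step: ΔS₁ = m c ln(T_tr/T_i) = 164 × 0.136 × ln(234.3/286) = -4.447 J/K.
Phase change: ΔS₂ = −mL/T_tr = −164 × 11.2 / 234.3 = -7.84 J/K.
ΔS_total = (-4.447) + (-7.84) = -12.3 J/K.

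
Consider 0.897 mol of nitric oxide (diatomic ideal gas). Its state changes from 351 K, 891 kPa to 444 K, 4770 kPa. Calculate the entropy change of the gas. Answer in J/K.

ΔS = nC_p ln(T₂/T₁) − nR ln(P₂/P₁), with C_p = 7R/2 = 29.1 J mol⁻¹ K⁻¹ for a diatomic ideal gas.
ΔS = 0.897 × [29.1 × ln(444/351) − 8.314 × ln(4770/891)] = -6.38 J/K.

ΔS = -6.38 J/K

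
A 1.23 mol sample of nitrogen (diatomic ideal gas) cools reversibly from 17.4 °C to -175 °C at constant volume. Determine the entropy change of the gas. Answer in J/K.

In kelvin: T₁ = 290.55 K, T₂ = 98.15 K. At constant volume, ΔS = nC_V ln(T₂/T₁) with C_V = 5R/2 = 20.79 J mol⁻¹ K⁻¹.
ΔS = 1.23 × 20.79 × ln(98.15/290.55) = -27.7 J/K.

ΔS = -27.7 J/K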